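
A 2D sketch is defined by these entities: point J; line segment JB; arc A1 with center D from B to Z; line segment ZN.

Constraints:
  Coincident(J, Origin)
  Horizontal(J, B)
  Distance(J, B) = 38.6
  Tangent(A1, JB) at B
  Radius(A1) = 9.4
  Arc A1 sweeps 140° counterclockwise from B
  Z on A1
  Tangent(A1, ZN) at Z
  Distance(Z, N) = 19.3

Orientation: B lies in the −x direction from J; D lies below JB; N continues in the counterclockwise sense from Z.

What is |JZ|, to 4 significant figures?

47.63

J is at the origin; JB is horizontal with |JB| = 38.6 and B on the −x side, so B = (-38.60, 0.000). Since A1 is tangent to JB there, DB ⟂ JB, so D = B + (0, -9.4) = (-38.60, -9.400). On A1, B sits at bearing 90° from D; a 140° counterclockwise sweep puts Z at bearing 230°, so Z = D + 9.4·(cos 230°, sin 230°) = (-44.64, -16.60). Then |JZ| = |Z − J| = 47.63.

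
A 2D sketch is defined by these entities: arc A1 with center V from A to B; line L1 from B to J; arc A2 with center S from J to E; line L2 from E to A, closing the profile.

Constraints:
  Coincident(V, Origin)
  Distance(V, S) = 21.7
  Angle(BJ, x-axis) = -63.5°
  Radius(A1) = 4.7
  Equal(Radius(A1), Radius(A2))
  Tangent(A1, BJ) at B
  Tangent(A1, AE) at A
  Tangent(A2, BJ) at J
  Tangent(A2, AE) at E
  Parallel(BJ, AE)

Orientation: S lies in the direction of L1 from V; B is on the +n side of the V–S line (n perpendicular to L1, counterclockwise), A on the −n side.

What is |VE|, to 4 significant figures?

22.20

The slot axis is L1's direction at -63.5°, so u = (cos -63.5°, sin -63.5°) = (0.4462, -0.8949) and n = (−sin -63.5°, cos -63.5°) = (0.8949, 0.4462). V is at the origin and S lies 21.7 along u from V, so S = 21.7·u = (9.682, -19.42). Tangency of A1 to both parallel lines with radius 4.7 puts B and A at V ± 4.7·n: B = (4.206, 2.097), A = (-4.206, -2.097). Equal radii place J and E the same way about S: J = S + 4.7·n = (13.89, -17.32), E = S − 4.7·n = (5.476, -21.52). Then |VE| = |E − V| = 22.20.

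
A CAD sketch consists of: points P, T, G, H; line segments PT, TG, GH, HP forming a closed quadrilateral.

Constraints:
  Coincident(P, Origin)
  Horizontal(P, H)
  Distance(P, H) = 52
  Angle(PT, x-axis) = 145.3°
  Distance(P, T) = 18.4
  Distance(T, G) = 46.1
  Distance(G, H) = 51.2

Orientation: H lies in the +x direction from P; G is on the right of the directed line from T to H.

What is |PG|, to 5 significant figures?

30.045

Checks: |TG| = 46.10 ✓; |GH| = 51.20 ✓.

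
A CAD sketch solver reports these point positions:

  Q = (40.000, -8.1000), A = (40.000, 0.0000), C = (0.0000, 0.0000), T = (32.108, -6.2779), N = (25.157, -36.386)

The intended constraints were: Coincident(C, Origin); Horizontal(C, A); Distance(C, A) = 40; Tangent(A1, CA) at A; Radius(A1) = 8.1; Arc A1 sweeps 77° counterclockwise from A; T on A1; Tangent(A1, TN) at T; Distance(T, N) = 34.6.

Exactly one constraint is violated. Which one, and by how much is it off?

Distance(T, N) = 34.6 — off by 3.70.

C = (0.00, 0.00) ✓; C.y = 0.00, A.y = 0.00 ✓; |CA| = 40.00 ✓; ∠(QA, AC) = 90.00° ✓; |QA| = 8.100 ✓; bearing(Q→T) − bearing(Q→A) = 77.00° ✓; |QT| = 8.100 ✓; ∠(QT, TN) = 90.00° ✓; |TN| = 30.90 ✗.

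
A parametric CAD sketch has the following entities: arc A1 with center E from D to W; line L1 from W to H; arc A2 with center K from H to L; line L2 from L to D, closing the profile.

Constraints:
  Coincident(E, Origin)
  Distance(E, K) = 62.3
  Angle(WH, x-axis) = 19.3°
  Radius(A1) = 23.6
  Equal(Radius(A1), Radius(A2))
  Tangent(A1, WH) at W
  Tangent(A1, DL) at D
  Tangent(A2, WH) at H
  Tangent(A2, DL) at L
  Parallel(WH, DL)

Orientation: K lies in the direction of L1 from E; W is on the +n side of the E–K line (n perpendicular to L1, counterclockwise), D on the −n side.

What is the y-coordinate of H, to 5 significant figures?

42.865

The slot axis is L1's direction at 19.3°, so u = (cos 19.3°, sin 19.3°) = (0.94380, 0.33051) and n = (−sin 19.3°, cos 19.3°) = (-0.33051, 0.94380). E is at the origin and K lies 62.3 along u from E, so K = 62.3·u = (58.799, 20.591). Tangency of A1 to both parallel lines with radius 23.6 puts W and D at E ± 23.6·n: W = (-7.8001, 22.274), D = (7.8001, -22.274). Equal radii place H and L the same way about K: H = K + 23.6·n = (50.999, 42.865), L = K − 23.6·n = (66.599, -1.6827). So H.y = 42.865.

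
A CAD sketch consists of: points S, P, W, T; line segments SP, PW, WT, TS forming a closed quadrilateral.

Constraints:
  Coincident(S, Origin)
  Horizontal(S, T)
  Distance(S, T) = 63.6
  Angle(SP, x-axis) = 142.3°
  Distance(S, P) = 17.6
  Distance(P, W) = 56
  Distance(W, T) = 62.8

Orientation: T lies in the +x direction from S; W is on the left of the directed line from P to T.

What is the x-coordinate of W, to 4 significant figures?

25.85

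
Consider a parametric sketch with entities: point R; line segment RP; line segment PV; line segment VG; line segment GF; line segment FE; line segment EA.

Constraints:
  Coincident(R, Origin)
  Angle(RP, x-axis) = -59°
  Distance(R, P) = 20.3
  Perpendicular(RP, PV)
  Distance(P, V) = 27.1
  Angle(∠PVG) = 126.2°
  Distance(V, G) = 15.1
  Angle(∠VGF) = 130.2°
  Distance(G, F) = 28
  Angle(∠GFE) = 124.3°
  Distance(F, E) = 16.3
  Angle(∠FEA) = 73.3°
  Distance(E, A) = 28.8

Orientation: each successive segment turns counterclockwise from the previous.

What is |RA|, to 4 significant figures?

12.78

R is at the origin; RP runs at -59.0° with length 20.3, so P = (10.46, -17.40). RP ⟂ PV, so PV runs at 31.00°; with |PV| = 27.1, V = (33.68, -3.443). ∠PVG = 126.2° gives VG at 84.80° from the x-axis; with |VG| = 15.1, G = (35.05, 11.59). ∠VGF = 130.2° gives GF at 134.6° from the x-axis; with |GF| = 28.0, F = (15.39, 31.53). ∠GFE = 124.3° gives FE at -169.7° from the x-axis; with |FE| = 16.3, E = (-0.6446, 28.62). ∠FEA = 73.3° gives EA at -63.00° from the x-axis; with |EA| = 28.8, A = (12.43, 2.956). Then |RA| = |A − R| = 12.78.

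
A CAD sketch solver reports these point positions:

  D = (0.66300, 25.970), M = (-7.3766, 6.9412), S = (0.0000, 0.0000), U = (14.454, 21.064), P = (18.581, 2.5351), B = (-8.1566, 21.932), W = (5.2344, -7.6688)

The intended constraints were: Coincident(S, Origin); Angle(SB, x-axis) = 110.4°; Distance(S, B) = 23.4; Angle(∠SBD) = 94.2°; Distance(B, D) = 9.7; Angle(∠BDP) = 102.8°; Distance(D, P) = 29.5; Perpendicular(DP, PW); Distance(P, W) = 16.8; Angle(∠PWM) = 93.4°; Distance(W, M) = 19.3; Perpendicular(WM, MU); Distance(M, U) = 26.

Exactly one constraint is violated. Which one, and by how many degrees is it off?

Perpendicular(WM, MU) — off by 7.90°.

S = (0.00, 0.00) ✓; SB at 110.4° ✓; |SB| = 23.40 ✓; ∠SBD = 94.20° ✓; |BD| = 9.700 ✓; ∠BDP = 102.8° ✓; |DP| = 29.50 ✓; ∠(DP, PW) = 90.00° ✓; |PW| = 16.80 ✓; ∠PWM = 93.40° ✓; |WM| = 19.30 ✓; ∠(WM, MU) = 97.90° ✗; |MU| = 26.00 ✓.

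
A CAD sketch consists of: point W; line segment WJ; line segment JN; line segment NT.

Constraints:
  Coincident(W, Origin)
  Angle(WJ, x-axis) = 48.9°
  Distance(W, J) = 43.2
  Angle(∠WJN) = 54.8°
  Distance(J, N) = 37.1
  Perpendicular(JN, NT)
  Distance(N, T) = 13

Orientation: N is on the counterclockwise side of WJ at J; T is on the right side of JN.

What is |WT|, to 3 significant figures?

49.8

W is at the origin; WJ runs at 48.9° with length 43.2, so J = 43.2·(cos 48.9°, sin 48.9°) = (28.4, 32.6). ∠WJN = 54.8°, so JN runs at 48.9° + (180° − 54.8°) = 174° from the x-axis; with |JN| = 37.1, N = J + 37.1·(cos 174°, sin 174°) = (-8.50, 36.4). The perpendicularity gives NT at right angles to JN; with |NT| = 13.0 on the right of JN, T = N + 13.0·(0.103, 0.995) = (-7.17, 49.3). Then |WT| = |T − W| = 49.8.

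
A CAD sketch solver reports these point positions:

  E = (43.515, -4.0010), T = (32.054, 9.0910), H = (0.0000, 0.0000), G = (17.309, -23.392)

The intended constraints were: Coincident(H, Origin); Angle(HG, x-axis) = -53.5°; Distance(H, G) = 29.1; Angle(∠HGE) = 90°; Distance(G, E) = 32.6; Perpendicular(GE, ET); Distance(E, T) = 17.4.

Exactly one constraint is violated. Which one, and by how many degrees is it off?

Perpendicular(GE, ET) — off by 4.70°.

H = (0.00, 0.00) ✓; HG at -53.50° ✓; |HG| = 29.10 ✓; ∠HGE = 90.00° ✓; |GE| = 32.60 ✓; ∠(GE, ET) = 94.70° ✗; |ET| = 17.40 ✓.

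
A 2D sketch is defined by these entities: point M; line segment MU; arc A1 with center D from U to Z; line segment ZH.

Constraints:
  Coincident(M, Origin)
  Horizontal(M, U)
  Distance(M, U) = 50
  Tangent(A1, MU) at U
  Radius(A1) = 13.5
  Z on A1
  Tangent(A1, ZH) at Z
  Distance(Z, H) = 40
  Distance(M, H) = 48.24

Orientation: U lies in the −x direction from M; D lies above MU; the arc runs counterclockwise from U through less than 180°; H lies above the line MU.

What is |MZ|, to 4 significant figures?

38.60

M is at the origin; MU is horizontal with |MU| = 50.0 and U on the −x side, so U = (-50.00, 0.000). The tangent condition forces DU to be normal to MU, so D = U + (0, 13.5) = (-50.00, 13.50). Since DZ ⟂ ZH (tangency), |DH| = √(13.5² + 40.0²) = 42.22 regardless of where Z sits on A1. So H lies on both circle(M, 48.24) and circle(D, 42.22); the above-MU intersection is H = (-20.48, 43.68). Z is the foot of the tangent from H: Z = (-37.84, 7.641).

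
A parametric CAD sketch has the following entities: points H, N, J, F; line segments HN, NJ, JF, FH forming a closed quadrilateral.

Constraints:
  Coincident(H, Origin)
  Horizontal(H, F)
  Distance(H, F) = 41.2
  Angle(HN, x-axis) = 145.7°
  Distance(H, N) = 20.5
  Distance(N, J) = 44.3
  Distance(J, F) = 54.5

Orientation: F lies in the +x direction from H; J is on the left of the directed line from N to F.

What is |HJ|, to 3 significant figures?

47.0

H is at the origin; HF is horizontal with |HF| = 41.2 and F in +x, so F = (41.2, 0). HN runs at 145.7° with |HN| = 20.5, so N = (-16.9, 11.6). J is determined by |NJ| = 44.3 and |JF| = 54.5 together: it lies at the intersection of circle(N, 44.3) and circle(F, 54.5). With |NF| = 59.3, the foot of the radical line on NF is 21.1 from N and the perpendicular offset is √(44.3² − 21.1²) = 38.9. Taking the left-of-NF solution: J = (11.4, 45.6).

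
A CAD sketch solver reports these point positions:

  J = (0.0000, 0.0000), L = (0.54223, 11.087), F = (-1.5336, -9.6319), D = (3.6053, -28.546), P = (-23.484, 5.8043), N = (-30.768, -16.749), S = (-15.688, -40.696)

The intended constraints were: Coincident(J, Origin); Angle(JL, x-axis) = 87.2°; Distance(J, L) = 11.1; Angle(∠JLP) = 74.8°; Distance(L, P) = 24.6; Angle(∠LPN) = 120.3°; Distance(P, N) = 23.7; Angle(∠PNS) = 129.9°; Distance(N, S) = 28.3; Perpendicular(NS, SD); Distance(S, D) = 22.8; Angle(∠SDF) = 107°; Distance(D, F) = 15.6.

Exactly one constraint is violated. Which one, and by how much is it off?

Distance(D, F) = 15.6 — off by 4.00.

J = (0.00, 0.00) ✓; JL at 87.20° ✓; |JL| = 11.10 ✓; ∠JLP = 74.80° ✓; |LP| = 24.60 ✓; ∠LPN = 120.3° ✓; |PN| = 23.70 ✓; ∠PNS = 129.9° ✓; |NS| = 28.30 ✓; ∠(NS, SD) = 90.00° ✓; |SD| = 22.80 ✓; ∠SDF = 107.0° ✓; |DF| = 19.60 ✗.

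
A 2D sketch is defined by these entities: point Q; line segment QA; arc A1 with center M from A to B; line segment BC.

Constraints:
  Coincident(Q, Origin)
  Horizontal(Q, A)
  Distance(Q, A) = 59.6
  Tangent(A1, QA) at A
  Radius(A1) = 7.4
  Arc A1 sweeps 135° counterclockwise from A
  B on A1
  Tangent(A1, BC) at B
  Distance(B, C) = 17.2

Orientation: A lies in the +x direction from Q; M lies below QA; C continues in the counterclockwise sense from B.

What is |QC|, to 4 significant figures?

71.00

On A1, A sits at bearing 90° from M; a 135° counterclockwise sweep puts B at bearing 225°, so B = M + 7.4·(cos 225°, sin 225°) = (54.37, -12.63). The tangent condition forces MB to be normal to BC, so BC runs along (−sin 225°, cos 225°); with |BC| = 17.2, C = (66.53, -24.79). Then |QC| = |C − Q| = 71.00.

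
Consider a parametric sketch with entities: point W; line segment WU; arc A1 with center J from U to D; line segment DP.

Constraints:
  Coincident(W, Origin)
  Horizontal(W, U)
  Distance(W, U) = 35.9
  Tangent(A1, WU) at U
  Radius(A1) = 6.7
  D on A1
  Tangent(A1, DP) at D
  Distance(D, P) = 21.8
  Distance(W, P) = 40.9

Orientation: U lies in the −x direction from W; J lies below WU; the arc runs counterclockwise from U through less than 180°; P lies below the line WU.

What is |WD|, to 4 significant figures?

42.75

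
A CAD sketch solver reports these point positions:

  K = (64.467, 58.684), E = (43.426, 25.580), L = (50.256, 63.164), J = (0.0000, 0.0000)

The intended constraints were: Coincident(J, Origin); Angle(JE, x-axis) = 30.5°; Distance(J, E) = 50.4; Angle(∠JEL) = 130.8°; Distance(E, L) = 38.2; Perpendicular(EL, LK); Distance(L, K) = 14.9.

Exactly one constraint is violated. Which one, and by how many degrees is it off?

Perpendicular(EL, LK) — off by 7.20°.

J = (0.00, 0.00) ✓; JE at 30.50° ✓; |JE| = 50.40 ✓; ∠JEL = 130.8° ✓; |EL| = 38.20 ✓; ∠(EL, LK) = 97.20° ✗; |LK| = 14.90 ✓.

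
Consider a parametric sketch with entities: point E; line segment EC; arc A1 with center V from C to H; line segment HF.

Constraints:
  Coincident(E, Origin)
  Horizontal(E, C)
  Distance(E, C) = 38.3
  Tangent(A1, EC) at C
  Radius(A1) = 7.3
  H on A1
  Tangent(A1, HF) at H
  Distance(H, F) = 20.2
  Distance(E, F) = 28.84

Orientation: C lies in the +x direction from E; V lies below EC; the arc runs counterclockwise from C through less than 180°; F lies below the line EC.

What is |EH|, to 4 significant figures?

32.42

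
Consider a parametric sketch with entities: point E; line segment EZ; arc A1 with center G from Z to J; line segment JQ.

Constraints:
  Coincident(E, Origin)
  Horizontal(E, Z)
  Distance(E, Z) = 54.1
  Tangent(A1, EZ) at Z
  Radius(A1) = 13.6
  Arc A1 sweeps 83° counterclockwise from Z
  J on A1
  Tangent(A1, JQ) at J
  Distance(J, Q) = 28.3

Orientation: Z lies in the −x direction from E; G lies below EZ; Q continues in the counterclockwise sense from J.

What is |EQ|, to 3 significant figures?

81.5

On A1, Z sits at bearing 90° from G; an 83° counterclockwise sweep puts J at bearing 173°, so J = G + 13.6·(cos 173°, sin 173°) = (-67.6, -11.9). The tangent condition forces GJ to be normal to JQ, so JQ runs along (−sin 173°, cos 173°); with |JQ| = 28.3, Q = (-71.0, -40.0). Then |EQ| = |Q − E| = 81.5.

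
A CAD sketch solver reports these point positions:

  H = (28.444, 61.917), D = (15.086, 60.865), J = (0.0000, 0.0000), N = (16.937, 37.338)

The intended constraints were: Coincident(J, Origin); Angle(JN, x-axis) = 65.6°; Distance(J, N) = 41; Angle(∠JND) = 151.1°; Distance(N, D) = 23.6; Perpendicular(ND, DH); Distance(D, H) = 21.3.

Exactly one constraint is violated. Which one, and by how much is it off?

Distance(D, H) = 21.3 — off by 7.90.

J = (0.00, 0.00) ✓; JN at 65.60° ✓; |JN| = 41.00 ✓; ∠JND = 151.1° ✓; |ND| = 23.60 ✓; ∠(ND, DH) = 90.00° ✓; |DH| = 13.40 ✗.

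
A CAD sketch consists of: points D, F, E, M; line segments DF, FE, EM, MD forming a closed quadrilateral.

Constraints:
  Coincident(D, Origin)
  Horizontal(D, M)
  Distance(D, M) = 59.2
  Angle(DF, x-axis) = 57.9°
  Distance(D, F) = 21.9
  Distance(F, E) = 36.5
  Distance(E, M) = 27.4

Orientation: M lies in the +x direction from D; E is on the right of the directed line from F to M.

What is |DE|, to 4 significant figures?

35.42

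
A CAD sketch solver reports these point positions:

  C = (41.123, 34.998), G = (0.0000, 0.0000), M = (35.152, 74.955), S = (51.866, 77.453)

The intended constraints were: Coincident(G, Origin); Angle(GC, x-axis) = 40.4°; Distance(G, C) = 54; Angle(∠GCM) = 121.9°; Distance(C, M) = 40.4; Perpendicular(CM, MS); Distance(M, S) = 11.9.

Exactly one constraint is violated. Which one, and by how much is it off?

Distance(M, S) = 11.9 — off by 5.00.

G = (0.00, 0.00) ✓; GC at 40.40° ✓; |GC| = 54.00 ✓; ∠GCM = 121.9° ✓; |CM| = 40.40 ✓; ∠(CM, MS) = 90.00° ✓; |MS| = 16.90 ✗.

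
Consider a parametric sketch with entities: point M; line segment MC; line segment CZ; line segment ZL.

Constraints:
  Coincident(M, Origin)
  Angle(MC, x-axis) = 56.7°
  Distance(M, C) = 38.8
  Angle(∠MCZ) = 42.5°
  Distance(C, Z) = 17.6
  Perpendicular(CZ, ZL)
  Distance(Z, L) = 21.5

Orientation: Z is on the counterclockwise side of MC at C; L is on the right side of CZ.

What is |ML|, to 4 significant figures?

48.97

M is at the origin; MC runs at 56.7° with length 38.8, so C = 38.8·(cos 56.7°, sin 56.7°) = (21.30, 32.43). ∠MCZ = 42.5°, so CZ runs at 56.7° + (180° − 42.5°) = 194.2° from the x-axis; with |CZ| = 17.6, Z = C + 17.6·(cos 194.2°, sin 194.2°) = (4.240, 28.11). The perpendicularity gives ZL at right angles to CZ; with |ZL| = 21.5 on the right of CZ, L = Z + 21.5·(-0.2453, 0.9694) = (-1.034, 48.95). Then |ML| = |L − M| = 48.97.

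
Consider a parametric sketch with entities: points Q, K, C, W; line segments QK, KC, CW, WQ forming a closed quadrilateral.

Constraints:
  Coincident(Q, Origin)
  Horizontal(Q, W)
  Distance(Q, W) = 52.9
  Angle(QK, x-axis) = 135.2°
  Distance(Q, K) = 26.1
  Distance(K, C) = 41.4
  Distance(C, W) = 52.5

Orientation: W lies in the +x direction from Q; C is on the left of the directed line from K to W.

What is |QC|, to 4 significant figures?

42.55

Checks: Q = (0.00, 0.00) ✓; |KC| = 41.40 ✓; |CW| = 52.50 ✓.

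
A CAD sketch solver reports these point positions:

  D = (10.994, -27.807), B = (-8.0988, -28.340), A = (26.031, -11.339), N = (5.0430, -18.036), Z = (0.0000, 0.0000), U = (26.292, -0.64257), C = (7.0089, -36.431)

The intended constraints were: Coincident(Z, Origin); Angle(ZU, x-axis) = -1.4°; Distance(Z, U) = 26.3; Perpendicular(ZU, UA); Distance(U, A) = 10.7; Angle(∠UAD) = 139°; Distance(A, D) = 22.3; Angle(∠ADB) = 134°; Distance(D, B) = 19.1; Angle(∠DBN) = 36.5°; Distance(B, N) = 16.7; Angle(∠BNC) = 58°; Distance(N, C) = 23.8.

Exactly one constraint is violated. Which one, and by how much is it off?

Distance(N, C) = 23.8 — off by 5.30.

Z = (0.00, 0.00) ✓; ZU at -1.400° ✓; |ZU| = 26.30 ✓; ∠(ZU, UA) = 90.00° ✓; |UA| = 10.70 ✓; ∠UAD = 139.0° ✓; |AD| = 22.30 ✓; ∠ADB = 134.0° ✓; |DB| = 19.10 ✓; ∠DBN = 36.50° ✓; |BN| = 16.70 ✓; ∠BNC = 58.00° ✓; |NC| = 18.50 ✗.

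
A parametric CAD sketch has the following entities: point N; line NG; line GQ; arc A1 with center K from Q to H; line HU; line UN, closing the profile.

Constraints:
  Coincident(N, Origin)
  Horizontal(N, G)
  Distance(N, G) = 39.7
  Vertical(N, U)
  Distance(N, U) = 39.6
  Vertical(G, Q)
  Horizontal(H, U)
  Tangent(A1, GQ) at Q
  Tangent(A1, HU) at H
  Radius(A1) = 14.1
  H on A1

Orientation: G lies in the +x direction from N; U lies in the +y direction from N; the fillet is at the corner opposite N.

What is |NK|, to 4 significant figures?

36.13

N and U share the same x with |NU| = 39.6 and U on the +y side, so U = (0.000, 39.60). The virtual corner opposite N is at (39.70, 39.60). A1 meets GQ tangentially, so KQ is at right angles to GQ and tangency of A1 to HU means the radius KH is perpendicular to HU, with radius 14.1, so the center K sits 14.1 in from both sides at K = (25.60, 25.50). Then |NK| = |K − N| = 36.13.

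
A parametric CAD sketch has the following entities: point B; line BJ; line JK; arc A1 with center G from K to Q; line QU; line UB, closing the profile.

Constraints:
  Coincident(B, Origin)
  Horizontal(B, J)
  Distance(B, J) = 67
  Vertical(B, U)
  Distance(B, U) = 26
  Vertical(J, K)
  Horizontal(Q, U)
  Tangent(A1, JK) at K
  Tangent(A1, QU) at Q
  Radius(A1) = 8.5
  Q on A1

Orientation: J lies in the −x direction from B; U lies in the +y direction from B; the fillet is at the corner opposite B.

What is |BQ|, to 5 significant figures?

64.018

B is at the origin; BJ is horizontal with |BJ| = 67.0 and J on the −x side, so J = (-67.000, 0.0000). BU is vertical with |BU| = 26.0 and U on the +y side, so U = (0.0000, 26.000). The virtual corner opposite B is at (-67.000, 26.000). The tangent condition forces GK to be normal to JK and tangency of A1 to QU means the radius GQ is perpendicular to QU, with radius 8.5, so the center G sits 8.5 in from both sides at G = (-58.500, 17.500). That places the tangent points at K = (-67.000, 17.500) on JK and Q = (-58.500, 26.000) on QU. Then |BQ| = |Q − B| = 64.018.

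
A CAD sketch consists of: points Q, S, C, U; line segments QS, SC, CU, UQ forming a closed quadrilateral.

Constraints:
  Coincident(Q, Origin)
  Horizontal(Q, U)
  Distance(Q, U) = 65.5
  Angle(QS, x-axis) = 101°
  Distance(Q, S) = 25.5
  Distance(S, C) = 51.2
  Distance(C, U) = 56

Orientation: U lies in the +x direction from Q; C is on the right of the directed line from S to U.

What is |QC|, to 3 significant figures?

26.6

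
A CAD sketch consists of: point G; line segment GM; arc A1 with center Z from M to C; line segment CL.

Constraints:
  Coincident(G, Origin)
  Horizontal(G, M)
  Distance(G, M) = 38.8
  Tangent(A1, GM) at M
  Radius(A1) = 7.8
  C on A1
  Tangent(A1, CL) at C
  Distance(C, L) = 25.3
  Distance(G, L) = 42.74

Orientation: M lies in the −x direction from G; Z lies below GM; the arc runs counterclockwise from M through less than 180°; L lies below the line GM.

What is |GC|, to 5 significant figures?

46.537

Checks: G = (0.00, 0.00) ✓; |ZC| = 7.800 ✓; ∠(ZC, CL) = 90.00° ✓; |CL| = 25.30 ✓; |GL| = 42.74 ✓.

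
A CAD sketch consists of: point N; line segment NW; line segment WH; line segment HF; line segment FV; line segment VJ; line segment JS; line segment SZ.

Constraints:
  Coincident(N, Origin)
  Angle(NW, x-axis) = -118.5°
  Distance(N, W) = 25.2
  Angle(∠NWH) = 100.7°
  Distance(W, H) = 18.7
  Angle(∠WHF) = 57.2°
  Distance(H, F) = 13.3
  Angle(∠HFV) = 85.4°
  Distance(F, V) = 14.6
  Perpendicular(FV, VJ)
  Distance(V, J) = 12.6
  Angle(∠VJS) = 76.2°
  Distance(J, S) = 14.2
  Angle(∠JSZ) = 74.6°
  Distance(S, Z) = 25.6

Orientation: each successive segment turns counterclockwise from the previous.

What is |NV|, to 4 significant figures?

22.91

∠WHF = 57.2° gives HF at 83.60° from the x-axis; with |HF| = 13.3, F = (3.950, -20.75). ∠HFV = 85.4° gives FV at 178.2° from the x-axis; with |FV| = 14.6, V = (-10.64, -20.29). Then |NV| = |V − N| = 22.91.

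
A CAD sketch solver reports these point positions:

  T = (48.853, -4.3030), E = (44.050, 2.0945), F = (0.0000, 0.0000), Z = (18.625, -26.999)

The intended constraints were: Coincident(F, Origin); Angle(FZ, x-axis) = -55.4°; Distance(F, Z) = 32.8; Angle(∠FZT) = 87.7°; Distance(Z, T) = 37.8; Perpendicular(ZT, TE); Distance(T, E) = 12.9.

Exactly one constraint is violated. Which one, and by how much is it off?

Distance(T, E) = 12.9 — off by 4.90.

F = (0.00, 0.00) ✓; FZ at -55.40° ✓; |FZ| = 32.80 ✓; ∠FZT = 87.70° ✓; |ZT| = 37.80 ✓; ∠(ZT, TE) = 90.00° ✓; |TE| = 8.000 ✗.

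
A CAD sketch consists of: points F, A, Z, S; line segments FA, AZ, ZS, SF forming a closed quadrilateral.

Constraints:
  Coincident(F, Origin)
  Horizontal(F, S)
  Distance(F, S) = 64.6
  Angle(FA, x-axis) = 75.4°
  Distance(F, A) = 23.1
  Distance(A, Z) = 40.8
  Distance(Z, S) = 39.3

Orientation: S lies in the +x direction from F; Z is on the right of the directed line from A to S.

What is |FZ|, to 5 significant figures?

29.950

Checks: |AZ| = 40.80 ✓; |ZS| = 39.30 ✓.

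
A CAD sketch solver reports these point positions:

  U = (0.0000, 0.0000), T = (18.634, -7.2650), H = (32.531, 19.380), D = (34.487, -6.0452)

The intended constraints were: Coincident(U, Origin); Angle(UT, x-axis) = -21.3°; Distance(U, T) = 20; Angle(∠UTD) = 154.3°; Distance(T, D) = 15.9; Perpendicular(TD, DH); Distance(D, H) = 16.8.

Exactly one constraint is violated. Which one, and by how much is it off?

Distance(D, H) = 16.8 — off by 8.70.

U = (0.00, 0.00) ✓; UT at -21.30° ✓; |UT| = 20.00 ✓; ∠UTD = 154.3° ✓; |TD| = 15.90 ✓; ∠(TD, DH) = 90.00° ✓; |DH| = 25.50 ✗.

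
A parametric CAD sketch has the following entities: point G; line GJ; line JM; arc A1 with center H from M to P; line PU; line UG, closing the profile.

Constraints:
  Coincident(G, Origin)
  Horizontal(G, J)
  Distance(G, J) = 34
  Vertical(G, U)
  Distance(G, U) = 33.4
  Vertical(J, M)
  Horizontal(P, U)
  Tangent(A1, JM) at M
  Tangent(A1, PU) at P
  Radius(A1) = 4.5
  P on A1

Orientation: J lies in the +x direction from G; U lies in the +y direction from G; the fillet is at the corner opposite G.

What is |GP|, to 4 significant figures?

44.56

G is at the origin; GJ is horizontal with |GJ| = 34.0 and J on the +x side, so J = (34.00, 0.000). G and U share the same x with |GU| = 33.4 and U on the +y side, so U = (0.000, 33.40). The virtual corner opposite G is at (34.00, 33.40). A1 meets JM tangentially, so HM is at right angles to JM and A1 meets PU tangentially, so HP is at right angles to PU, with radius 4.5, so the center H sits 4.5 in from both sides at H = (29.50, 28.90). That places the tangent points at M = (34.00, 28.90) on JM and P = (29.50, 33.40) on PU. Then |GP| = |P − G| = 44.56.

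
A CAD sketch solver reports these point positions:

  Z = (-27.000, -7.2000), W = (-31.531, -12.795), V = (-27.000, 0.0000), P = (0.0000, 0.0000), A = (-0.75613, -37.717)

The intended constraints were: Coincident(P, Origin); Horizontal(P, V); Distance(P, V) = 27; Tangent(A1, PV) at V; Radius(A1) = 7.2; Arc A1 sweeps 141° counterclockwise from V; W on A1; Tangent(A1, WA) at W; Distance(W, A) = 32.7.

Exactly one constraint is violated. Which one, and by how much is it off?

Distance(W, A) = 32.7 — off by 6.90.

P = (0.00, 0.00) ✓; P.y = 0.00, V.y = 0.00 ✓; |PV| = 27.00 ✓; ∠(ZV, VP) = 90.00° ✓; |ZV| = 7.200 ✓; bearing(Z→W) − bearing(Z→V) = 141.0° ✓; |ZW| = 7.200 ✓; ∠(ZW, WA) = 90.00° ✓; |WA| = 39.60 ✗.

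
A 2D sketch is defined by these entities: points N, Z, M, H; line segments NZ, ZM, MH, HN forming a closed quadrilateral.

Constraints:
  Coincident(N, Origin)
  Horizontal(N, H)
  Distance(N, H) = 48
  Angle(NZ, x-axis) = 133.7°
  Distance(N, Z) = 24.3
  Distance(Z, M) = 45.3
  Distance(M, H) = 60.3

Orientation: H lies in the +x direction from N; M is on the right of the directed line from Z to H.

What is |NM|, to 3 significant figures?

27.2

N is at the origin; N and H share the same y with |NH| = 48.0 and H in +x, so H = (48.0, 0). NZ runs at 133.7° with |NZ| = 24.3, so Z = (-16.8, 17.6). M is determined by |ZM| = 45.3 and |MH| = 60.3 together: it lies at the intersection of circle(Z, 45.3) and circle(H, 60.3). With |ZH| = 67.1, the foot of the radical line on ZH is 21.8 from Z and the perpendicular offset is √(45.3² − 21.8²) = 39.7. Taking the right-of-ZH solution: M = (-6.18, -26.5).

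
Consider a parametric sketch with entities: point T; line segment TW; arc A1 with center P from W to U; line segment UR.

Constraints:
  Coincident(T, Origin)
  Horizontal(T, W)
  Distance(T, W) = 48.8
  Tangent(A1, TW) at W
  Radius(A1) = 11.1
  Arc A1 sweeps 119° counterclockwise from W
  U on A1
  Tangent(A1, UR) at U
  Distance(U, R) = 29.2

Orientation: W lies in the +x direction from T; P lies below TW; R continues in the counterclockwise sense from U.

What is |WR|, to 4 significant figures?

42.26

T is at the origin; T and W share the same y with |TW| = 48.8 and W on the +x side, so W = (48.80, 0.000). A1 meets TW tangentially, so PW is at right angles to TW, so P = W + (0, -11.1) = (48.80, -11.10). On A1, W sits at bearing 90° from P; a 119° counterclockwise sweep puts U at bearing 209°, so U = P + 11.1·(cos 209°, sin 209°) = (39.09, -16.48). Since A1 is tangent to UR there, PU ⟂ UR, so UR runs along (−sin 209°, cos 209°); with |UR| = 29.2, R = (53.25, -42.02). Then |WR| = |R − W| = 42.26.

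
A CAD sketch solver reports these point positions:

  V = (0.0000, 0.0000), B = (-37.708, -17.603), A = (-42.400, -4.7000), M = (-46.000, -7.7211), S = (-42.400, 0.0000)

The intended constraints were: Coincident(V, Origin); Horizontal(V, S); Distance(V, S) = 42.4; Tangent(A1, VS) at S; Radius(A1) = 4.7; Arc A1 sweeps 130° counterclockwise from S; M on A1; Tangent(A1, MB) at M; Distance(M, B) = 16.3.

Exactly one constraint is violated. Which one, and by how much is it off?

Distance(M, B) = 16.3 — off by 3.40.

V = (0.00, 0.00) ✓; V.y = 0.00, S.y = 0.00 ✓; |VS| = 42.40 ✓; ∠(AS, SV) = 90.00° ✓; |AS| = 4.700 ✓; bearing(A→M) − bearing(A→S) = 130.0° ✓; |AM| = 4.700 ✓; ∠(AM, MB) = 90.00° ✓; |MB| = 12.90 ✗.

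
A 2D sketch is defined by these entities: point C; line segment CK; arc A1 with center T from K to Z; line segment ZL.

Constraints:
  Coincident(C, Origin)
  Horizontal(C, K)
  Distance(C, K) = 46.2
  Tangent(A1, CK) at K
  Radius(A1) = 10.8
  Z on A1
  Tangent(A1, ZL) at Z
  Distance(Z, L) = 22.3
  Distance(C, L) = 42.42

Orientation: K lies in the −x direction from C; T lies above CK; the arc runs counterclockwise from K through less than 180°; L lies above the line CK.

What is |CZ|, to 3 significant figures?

36.6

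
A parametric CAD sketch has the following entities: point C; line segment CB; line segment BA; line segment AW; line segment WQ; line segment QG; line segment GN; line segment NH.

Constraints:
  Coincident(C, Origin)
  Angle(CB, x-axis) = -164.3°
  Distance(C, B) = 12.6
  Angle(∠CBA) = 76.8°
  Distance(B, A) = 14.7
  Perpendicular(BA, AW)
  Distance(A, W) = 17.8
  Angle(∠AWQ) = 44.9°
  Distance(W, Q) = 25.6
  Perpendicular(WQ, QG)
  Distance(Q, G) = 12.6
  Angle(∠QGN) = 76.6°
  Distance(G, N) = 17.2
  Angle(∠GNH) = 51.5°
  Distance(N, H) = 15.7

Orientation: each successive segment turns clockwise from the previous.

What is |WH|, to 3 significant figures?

21.3

C is at the origin; CB runs at -164.3° with length 12.6, so B = (-12.1, -3.41). ∠CBA = 76.8° gives BA at 92.5° from the x-axis; with |BA| = 14.7, A = (-12.8, 11.3). The perpendicularity gives AW at right angles to BA, so AW runs at 2.50°; with |AW| = 17.8, W = (5.01, 12.1). ∠AWQ = 44.9° gives WQ at -133° from the x-axis; with |WQ| = 25.6, Q = (-12.3, -6.79). WQ ⟂ QG, so QG runs at 137°; with |QG| = 12.6, G = (-21.6, 1.74). ∠QGN = 76.6° gives GN at 34.0° from the x-axis; with |GN| = 17.2, N = (-7.33, 11.4). ∠GNH = 51.5° gives NH at -94.5° from the x-axis; with |NH| = 15.7, H = (-8.56, -4.30). Then |WH| = |H − W| = 21.3.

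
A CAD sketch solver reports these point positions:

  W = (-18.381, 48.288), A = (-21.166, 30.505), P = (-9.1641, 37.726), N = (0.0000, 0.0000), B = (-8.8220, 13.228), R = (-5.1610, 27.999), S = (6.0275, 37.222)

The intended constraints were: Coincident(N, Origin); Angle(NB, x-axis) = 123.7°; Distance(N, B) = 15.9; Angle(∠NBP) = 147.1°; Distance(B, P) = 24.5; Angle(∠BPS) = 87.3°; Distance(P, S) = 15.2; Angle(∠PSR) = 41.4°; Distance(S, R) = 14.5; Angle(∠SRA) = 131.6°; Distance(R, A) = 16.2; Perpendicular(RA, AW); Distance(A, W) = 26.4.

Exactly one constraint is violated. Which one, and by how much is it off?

Distance(A, W) = 26.4 — off by 8.40.

N = (0.00, 0.00) ✓; NB at 123.7° ✓; |NB| = 15.90 ✓; ∠NBP = 147.1° ✓; |BP| = 24.50 ✓; ∠BPS = 87.30° ✓; |PS| = 15.20 ✓; ∠PSR = 41.40° ✓; |SR| = 14.50 ✓; ∠SRA = 131.6° ✓; |RA| = 16.20 ✓; ∠(RA, AW) = 90.00° ✓; |AW| = 18.00 ✗.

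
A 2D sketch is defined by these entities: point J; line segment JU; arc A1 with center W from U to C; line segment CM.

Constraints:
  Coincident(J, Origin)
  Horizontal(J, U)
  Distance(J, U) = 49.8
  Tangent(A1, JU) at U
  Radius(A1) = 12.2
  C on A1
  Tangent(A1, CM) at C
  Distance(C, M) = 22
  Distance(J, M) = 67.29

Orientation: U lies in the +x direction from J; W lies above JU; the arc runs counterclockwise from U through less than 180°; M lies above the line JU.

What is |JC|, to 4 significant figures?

63.47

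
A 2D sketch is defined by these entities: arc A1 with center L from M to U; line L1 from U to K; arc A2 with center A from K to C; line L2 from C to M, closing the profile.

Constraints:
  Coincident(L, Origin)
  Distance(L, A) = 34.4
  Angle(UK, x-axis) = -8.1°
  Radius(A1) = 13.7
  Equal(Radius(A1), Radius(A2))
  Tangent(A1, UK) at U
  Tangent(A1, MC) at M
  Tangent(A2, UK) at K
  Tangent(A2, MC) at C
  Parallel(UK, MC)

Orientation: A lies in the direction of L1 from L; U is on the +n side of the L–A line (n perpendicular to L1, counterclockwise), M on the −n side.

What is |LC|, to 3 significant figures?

37.0

The slot axis is L1's direction at -8.1°, so u = (cos -8.1°, sin -8.1°) = (0.990, -0.141) and n = (−sin -8.1°, cos -8.1°) = (0.141, 0.990). L is at the origin and A lies 34.4 along u from L, so A = 34.4·u = (34.1, -4.85). Tangency of A1 to both parallel lines with radius 13.7 puts U and M at L ± 13.7·n: U = (1.93, 13.6), M = (-1.93, -13.6). Equal radii place K and C the same way about A: K = A + 13.7·n = (36.0, 8.72), C = A − 13.7·n = (32.1, -18.4). Then |LC| = |C − L| = 37.0.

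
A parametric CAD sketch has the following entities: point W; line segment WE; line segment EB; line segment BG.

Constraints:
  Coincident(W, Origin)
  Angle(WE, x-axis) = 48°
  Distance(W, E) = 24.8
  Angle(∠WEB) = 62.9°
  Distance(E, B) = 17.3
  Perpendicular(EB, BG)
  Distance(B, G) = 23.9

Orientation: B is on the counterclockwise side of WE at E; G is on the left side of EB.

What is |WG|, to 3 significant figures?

6.27

W is at the origin; WE runs at 48.0° with length 24.8, so E = 24.8·(cos 48.0°, sin 48.0°) = (16.6, 18.4). ∠WEB = 62.9°, so EB runs at 48.0° + (180° − 62.9°) = 165° from the x-axis; with |EB| = 17.3, B = E + 17.3·(cos 165°, sin 165°) = (-0.124, 22.9). EB ⟂ BG; with |BG| = 23.9 on the left of EB, G = B + 23.9·(-0.257, -0.966) = (-6.27, -0.218). Then |WG| = |G − W| = 6.27.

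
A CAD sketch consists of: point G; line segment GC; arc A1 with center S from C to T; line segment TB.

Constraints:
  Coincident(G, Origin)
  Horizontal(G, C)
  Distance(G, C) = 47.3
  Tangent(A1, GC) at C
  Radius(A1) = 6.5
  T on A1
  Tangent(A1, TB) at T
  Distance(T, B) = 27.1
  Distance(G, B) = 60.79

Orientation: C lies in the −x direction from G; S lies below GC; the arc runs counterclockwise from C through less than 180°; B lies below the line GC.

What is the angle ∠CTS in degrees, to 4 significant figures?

41.29°

G is at the origin; GC is horizontal with |GC| = 47.3 and C on the −x side, so C = (-47.30, 0.000). A1 meets GC tangentially, so SC is at right angles to GC, so S = C + (0, -6.5) = (-47.30, -6.500). Since ST ⟂ TB (tangency), |SB| = √(6.5² + 27.1²) = 27.87 regardless of where T sits on A1. So B lies on both circle(G, 60.79) and circle(S, 27.87); the below-GC intersection is B = (-50.25, -34.21). T is the foot of the tangent from B: T = (-53.75, -7.339).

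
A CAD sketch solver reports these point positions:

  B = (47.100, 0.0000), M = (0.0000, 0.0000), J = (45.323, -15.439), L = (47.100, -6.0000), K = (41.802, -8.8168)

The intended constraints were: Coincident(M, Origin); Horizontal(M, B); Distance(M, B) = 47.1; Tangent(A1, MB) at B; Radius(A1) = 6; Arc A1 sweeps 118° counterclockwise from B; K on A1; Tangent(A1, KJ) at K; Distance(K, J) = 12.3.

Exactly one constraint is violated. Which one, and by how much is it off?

Distance(K, J) = 12.3 — off by 4.80.

M = (0.00, 0.00) ✓; M.y = 0.00, B.y = 0.00 ✓; |MB| = 47.10 ✓; ∠(LB, BM) = 90.00° ✓; |LB| = 6.000 ✓; bearing(L→K) − bearing(L→B) = 118.0° ✓; |LK| = 6.000 ✓; ∠(LK, KJ) = 90.00° ✓; |KJ| = 7.500 ✗.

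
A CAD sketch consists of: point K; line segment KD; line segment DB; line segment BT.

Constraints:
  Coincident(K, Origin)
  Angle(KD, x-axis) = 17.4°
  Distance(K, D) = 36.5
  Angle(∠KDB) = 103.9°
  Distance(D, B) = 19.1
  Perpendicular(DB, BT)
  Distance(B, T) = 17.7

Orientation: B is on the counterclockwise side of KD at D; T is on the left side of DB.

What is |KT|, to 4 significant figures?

33.03

K is at the origin; KD runs at 17.4° with length 36.5, so D = 36.5·(cos 17.4°, sin 17.4°) = (34.83, 10.91). ∠KDB = 103.9°, so DB runs at 17.4° + (180° − 103.9°) = 93.50° from the x-axis; with |DB| = 19.1, B = D + 19.1·(cos 93.50°, sin 93.50°) = (33.66, 29.98). DB ⟂ BT; with |BT| = 17.7 on the left of DB, T = B + 17.7·(-0.9981, -0.06105) = (16.00, 28.90). Then |KT| = |T − K| = 33.03.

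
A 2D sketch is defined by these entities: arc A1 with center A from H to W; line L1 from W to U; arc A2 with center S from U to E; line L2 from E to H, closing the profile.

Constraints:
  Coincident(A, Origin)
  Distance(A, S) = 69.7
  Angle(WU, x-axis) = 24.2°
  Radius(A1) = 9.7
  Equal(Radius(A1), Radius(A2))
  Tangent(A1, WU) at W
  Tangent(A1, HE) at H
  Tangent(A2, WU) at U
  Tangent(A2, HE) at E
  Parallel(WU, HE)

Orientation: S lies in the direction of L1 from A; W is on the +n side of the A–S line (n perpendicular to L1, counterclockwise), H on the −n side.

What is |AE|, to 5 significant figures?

70.372

The slot axis is L1's direction at 24.2°, so u = (cos 24.2°, sin 24.2°) = (0.91212, 0.40992) and n = (−sin 24.2°, cos 24.2°) = (-0.40992, 0.91212). A is at the origin and S lies 69.7 along u from A, so S = 69.7·u = (63.575, 28.572). Tangency of A1 to both parallel lines with radius 9.7 puts W and H at A ± 9.7·n: W = (-3.9763, 8.8476), H = (3.9763, -8.8476). Equal radii place U and E the same way about S: U = S + 9.7·n = (59.599, 37.419), E = S − 9.7·n = (67.551, 19.724). Then |AE| = |E − A| = 70.372.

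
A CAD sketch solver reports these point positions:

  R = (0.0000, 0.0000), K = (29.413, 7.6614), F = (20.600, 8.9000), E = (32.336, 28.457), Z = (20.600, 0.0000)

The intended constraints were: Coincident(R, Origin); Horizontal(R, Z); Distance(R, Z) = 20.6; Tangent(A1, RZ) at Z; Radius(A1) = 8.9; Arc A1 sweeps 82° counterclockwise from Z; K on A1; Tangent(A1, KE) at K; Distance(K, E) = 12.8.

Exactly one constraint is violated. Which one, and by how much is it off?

Distance(K, E) = 12.8 — off by 8.20.

R = (0.00, 0.00) ✓; R.y = 0.00, Z.y = 0.00 ✓; |RZ| = 20.60 ✓; ∠(FZ, ZR) = 90.00° ✓; |FZ| = 8.900 ✓; bearing(F→K) − bearing(F→Z) = 82.00° ✓; |FK| = 8.900 ✓; ∠(FK, KE) = 90.00° ✓; |KE| = 21.00 ✗.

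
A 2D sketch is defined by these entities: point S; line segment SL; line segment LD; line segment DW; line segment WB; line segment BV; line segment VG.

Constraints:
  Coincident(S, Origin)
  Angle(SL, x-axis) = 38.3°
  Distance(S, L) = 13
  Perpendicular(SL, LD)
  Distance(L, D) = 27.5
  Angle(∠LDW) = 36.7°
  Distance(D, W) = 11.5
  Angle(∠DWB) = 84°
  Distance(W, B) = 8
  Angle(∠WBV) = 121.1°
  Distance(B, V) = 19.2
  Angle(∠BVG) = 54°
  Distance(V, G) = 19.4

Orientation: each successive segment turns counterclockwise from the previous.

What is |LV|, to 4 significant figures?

28.77

S is at the origin; SL runs at 38.3° with length 13.0, so L = (10.20, 8.057). SL is perpendicular to LD, so LD runs at 128.3°; with |LD| = 27.5, D = (-6.842, 29.64). ∠LDW = 36.7° gives DW at -88.40° from the x-axis; with |DW| = 11.5, W = (-6.521, 18.14). ∠DWB = 84.0° gives WB at 7.600° from the x-axis; with |WB| = 8.0, B = (1.409, 19.20). ∠WBV = 121.1° gives BV at 66.50° from the x-axis; with |BV| = 19.2, V = (9.065, 36.81). Then |LV| = |V − L| = 28.77.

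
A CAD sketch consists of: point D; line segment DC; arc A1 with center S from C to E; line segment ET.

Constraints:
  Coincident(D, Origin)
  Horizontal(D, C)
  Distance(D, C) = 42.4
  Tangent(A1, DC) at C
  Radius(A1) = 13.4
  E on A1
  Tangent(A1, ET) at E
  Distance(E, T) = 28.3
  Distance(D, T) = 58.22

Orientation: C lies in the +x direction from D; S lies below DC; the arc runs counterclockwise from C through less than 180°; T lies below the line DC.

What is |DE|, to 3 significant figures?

34.2

Checks: ∠(SC, CD) = 90.00° ✓; |SE| = 13.40 ✓; ∠(SE, ET) = 90.00° ✓; |ET| = 28.30 ✓; |DT| = 58.22 ✓.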